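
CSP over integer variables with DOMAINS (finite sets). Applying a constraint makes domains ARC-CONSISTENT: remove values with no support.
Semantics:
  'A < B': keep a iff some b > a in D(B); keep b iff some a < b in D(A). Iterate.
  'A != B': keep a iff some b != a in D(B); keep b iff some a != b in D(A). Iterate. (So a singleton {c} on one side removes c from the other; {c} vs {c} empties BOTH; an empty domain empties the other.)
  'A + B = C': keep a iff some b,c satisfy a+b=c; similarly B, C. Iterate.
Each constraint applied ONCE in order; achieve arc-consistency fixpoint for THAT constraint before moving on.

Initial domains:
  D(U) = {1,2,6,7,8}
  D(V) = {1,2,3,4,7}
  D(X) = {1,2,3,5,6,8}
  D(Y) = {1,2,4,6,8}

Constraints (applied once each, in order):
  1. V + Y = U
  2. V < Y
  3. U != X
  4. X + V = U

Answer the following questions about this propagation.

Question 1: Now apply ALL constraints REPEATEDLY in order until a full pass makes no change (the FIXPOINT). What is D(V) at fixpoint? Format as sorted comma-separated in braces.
Answer: {1,2,3,4}

Derivation:
pass 0 (initial): D(V)={1,2,3,4,7}
pass 1: U {1,2,6,7,8}->{2,6,7,8}; V {1,2,3,4,7}->{1,2,3,4}; X {1,2,3,5,6,8}->{1,2,3,5,6}; Y {1,2,4,6,8}->{2,4,6}
pass 2: U {2,6,7,8}->{6,7,8}; X {1,2,3,5,6}->{2,3,5,6}
pass 3: no change
Fixpoint after 3 passes: D(V) = {1,2,3,4}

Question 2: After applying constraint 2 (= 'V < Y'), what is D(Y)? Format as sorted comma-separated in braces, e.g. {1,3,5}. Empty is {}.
Constraint 1 (V + Y = U) on D(V)={1,2,3,4,7} D(Y)={1,2,4,6,8} D(U)={1,2,6,7,8}: Y {1,2,4,6,8}->{1,2,4,6}; U {1,2,6,7,8}->{2,6,7,8}
Constraint 2 (V < Y) on D(V)={1,2,3,4,7} D(Y)={1,2,4,6}: V {1,2,3,4,7}->{1,2,3,4}; Y {1,2,4,6}->{2,4,6}
So after constraint 2: D(Y) = {2,4,6}

Answer: {2,4,6}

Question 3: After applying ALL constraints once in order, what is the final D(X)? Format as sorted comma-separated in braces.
Answer: {1,2,3,5,6}

Derivation:
Constraint 1 (V + Y = U) on D(V)={1,2,3,4,7} D(Y)={1,2,4,6,8} D(U)={1,2,6,7,8}: Y {1,2,4,6,8}->{1,2,4,6}; U {1,2,6,7,8}->{2,6,7,8}
Constraint 2 (V < Y) on D(V)={1,2,3,4,7} D(Y)={1,2,4,6}: V {1,2,3,4,7}->{1,2,3,4}; Y {1,2,4,6}->{2,4,6}
Constraint 3 (U != X) on D(U)={2,6,7,8} D(X)={1,2,3,5,6,8}: no change
Constraint 4 (X + V = U) on D(X)={1,2,3,5,6,8} D(V)={1,2,3,4} D(U)={2,6,7,8}: X {1,2,3,5,6,8}->{1,2,3,5,6}
So after all 4 constraints: D(X) = {1,2,3,5,6}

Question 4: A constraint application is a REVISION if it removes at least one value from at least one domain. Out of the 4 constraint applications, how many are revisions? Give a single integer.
Constraint 1 (V + Y = U) on D(V)={1,2,3,4,7} D(Y)={1,2,4,6,8} D(U)={1,2,6,7,8}: Y {1,2,4,6,8}->{1,2,4,6}; U {1,2,6,7,8}->{2,6,7,8} => REVISION
Constraint 2 (V < Y) on D(V)={1,2,3,4,7} D(Y)={1,2,4,6}: V {1,2,3,4,7}->{1,2,3,4}; Y {1,2,4,6}->{2,4,6} => REVISION
Constraint 3 (U != X) on D(U)={2,6,7,8} D(X)={1,2,3,5,6,8}: no change => not a revision
Constraint 4 (X + V = U) on D(X)={1,2,3,5,6,8} D(V)={1,2,3,4} D(U)={2,6,7,8}: X {1,2,3,5,6,8}->{1,2,3,5,6} => REVISION
Total revisions = 3

Answer: 3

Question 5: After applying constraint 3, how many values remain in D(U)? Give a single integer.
Constraint 1 (V + Y = U) on D(V)={1,2,3,4,7} D(Y)={1,2,4,6,8} D(U)={1,2,6,7,8}: Y {1,2,4,6,8}->{1,2,4,6}; U {1,2,6,7,8}->{2,6,7,8}
Constraint 2 (V < Y) on D(V)={1,2,3,4,7} D(Y)={1,2,4,6}: V {1,2,3,4,7}->{1,2,3,4}; Y {1,2,4,6}->{2,4,6}
Constraint 3 (U != X) on D(U)={2,6,7,8} D(X)={1,2,3,5,6,8}: no change
So after constraint 3: D(U)={2,6,7,8}, size = 4

Answer: 4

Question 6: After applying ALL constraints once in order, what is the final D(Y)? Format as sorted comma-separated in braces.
Constraint 1 (V + Y = U) on D(V)={1,2,3,4,7} D(Y)={1,2,4,6,8} D(U)={1,2,6,7,8}: Y {1,2,4,6,8}->{1,2,4,6}; U {1,2,6,7,8}->{2,6,7,8}
Constraint 2 (V < Y) on D(V)={1,2,3,4,7} D(Y)={1,2,4,6}: V {1,2,3,4,7}->{1,2,3,4}; Y {1,2,4,6}->{2,4,6}
Constraint 3 (U != X) on D(U)={2,6,7,8} D(X)={1,2,3,5,6,8}: no change
Constraint 4 (X + V = U) on D(X)={1,2,3,5,6,8} D(V)={1,2,3,4} D(U)={2,6,7,8}: X {1,2,3,5,6,8}->{1,2,3,5,6}
So after all 4 constraints: D(Y) = {2,4,6}

Answer: {2,4,6}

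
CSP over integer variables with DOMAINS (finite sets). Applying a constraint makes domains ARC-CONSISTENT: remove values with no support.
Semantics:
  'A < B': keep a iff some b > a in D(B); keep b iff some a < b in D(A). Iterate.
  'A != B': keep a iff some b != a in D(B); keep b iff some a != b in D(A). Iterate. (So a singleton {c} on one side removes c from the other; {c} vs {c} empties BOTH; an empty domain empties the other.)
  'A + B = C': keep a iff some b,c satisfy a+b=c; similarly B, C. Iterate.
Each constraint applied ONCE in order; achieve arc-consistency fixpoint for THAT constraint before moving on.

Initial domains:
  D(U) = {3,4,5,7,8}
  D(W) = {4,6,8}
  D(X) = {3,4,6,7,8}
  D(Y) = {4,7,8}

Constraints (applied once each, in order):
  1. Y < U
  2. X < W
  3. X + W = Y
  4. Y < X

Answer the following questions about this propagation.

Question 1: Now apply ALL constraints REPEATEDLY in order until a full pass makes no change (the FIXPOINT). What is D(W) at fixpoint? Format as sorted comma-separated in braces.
Answer: {}

Derivation:
pass 0 (initial): D(W)={4,6,8}
pass 1: U {3,4,5,7,8}->{5,7,8}; W {4,6,8}->{4}; X {3,4,6,7,8}->{}; Y {4,7,8}->{}
pass 2: U {5,7,8}->{}; W {4}->{}
pass 3: no change
Fixpoint after 3 passes: D(W) = {}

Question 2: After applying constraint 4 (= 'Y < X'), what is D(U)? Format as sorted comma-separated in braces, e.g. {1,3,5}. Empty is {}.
Constraint 1 (Y < U) on D(Y)={4,7,8} D(U)={3,4,5,7,8}: Y {4,7,8}->{4,7}; U {3,4,5,7,8}->{5,7,8}
Constraint 2 (X < W) on D(X)={3,4,6,7,8} D(W)={4,6,8}: X {3,4,6,7,8}->{3,4,6,7}
Constraint 3 (X + W = Y) on D(X)={3,4,6,7} D(W)={4,6,8} D(Y)={4,7}: X {3,4,6,7}->{3}; W {4,6,8}->{4}; Y {4,7}->{7}
Constraint 4 (Y < X) on D(Y)={7} D(X)={3}: Y {7}->{}; X {3}->{}
So after constraint 4: D(U) = {5,7,8}

Answer: {5,7,8}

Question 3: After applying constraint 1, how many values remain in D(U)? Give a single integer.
Answer: 3

Derivation:
Constraint 1 (Y < U) on D(Y)={4,7,8} D(U)={3,4,5,7,8}: Y {4,7,8}->{4,7}; U {3,4,5,7,8}->{5,7,8}
So after constraint 1: D(U)={5,7,8}, size = 3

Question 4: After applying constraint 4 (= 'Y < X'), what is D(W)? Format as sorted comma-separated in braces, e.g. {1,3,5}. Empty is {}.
Answer: {4}

Derivation:
Constraint 1 (Y < U) on D(Y)={4,7,8} D(U)={3,4,5,7,8}: Y {4,7,8}->{4,7}; U {3,4,5,7,8}->{5,7,8}
Constraint 2 (X < W) on D(X)={3,4,6,7,8} D(W)={4,6,8}: X {3,4,6,7,8}->{3,4,6,7}
Constraint 3 (X + W = Y) on D(X)={3,4,6,7} D(W)={4,6,8} D(Y)={4,7}: X {3,4,6,7}->{3}; W {4,6,8}->{4}; Y {4,7}->{7}
Constraint 4 (Y < X) on D(Y)={7} D(X)={3}: Y {7}->{}; X {3}->{}
So after constraint 4: D(W) = {4}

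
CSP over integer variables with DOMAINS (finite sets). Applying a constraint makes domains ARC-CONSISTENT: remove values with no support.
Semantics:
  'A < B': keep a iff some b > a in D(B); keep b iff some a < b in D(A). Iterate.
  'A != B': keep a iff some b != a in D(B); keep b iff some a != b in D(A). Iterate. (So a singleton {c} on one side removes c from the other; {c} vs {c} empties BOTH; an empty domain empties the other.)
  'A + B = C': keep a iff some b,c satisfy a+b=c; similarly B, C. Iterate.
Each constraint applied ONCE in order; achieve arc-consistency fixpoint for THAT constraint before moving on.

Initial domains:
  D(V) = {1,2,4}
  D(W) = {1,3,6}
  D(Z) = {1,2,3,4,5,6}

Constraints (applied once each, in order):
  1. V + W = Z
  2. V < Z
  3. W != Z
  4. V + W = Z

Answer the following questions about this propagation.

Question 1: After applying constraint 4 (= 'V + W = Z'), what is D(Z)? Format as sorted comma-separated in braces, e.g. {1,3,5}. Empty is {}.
Constraint 1 (V + W = Z) on D(V)={1,2,4} D(W)={1,3,6} D(Z)={1,2,3,4,5,6}: W {1,3,6}->{1,3}; Z {1,2,3,4,5,6}->{2,3,4,5}
Constraint 2 (V < Z) on D(V)={1,2,4} D(Z)={2,3,4,5}: no change
Constraint 3 (W != Z) on D(W)={1,3} D(Z)={2,3,4,5}: no change
Constraint 4 (V + W = Z) on D(V)={1,2,4} D(W)={1,3} D(Z)={2,3,4,5}: no change
So after constraint 4: D(Z) = {2,3,4,5}

Answer: {2,3,4,5}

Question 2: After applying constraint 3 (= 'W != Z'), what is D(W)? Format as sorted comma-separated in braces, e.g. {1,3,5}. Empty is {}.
Answer: {1,3}

Derivation:
Constraint 1 (V + W = Z) on D(V)={1,2,4} D(W)={1,3,6} D(Z)={1,2,3,4,5,6}: W {1,3,6}->{1,3}; Z {1,2,3,4,5,6}->{2,3,4,5}
Constraint 2 (V < Z) on D(V)={1,2,4} D(Z)={2,3,4,5}: no change
Constraint 3 (W != Z) on D(W)={1,3} D(Z)={2,3,4,5}: no change
So after constraint 3: D(W) = {1,3}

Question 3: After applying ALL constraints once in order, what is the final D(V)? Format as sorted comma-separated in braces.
Answer: {1,2,4}

Derivation:
Constraint 1 (V + W = Z) on D(V)={1,2,4} D(W)={1,3,6} D(Z)={1,2,3,4,5,6}: W {1,3,6}->{1,3}; Z {1,2,3,4,5,6}->{2,3,4,5}
Constraint 2 (V < Z) on D(V)={1,2,4} D(Z)={2,3,4,5}: no change
Constraint 3 (W != Z) on D(W)={1,3} D(Z)={2,3,4,5}: no change
Constraint 4 (V + W = Z) on D(V)={1,2,4} D(W)={1,3} D(Z)={2,3,4,5}: no change
So after all 4 constraints: D(V) = {1,2,4}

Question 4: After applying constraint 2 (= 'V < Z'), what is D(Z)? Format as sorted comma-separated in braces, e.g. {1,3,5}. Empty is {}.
Answer: {2,3,4,5}

Derivation:
Constraint 1 (V + W = Z) on D(V)={1,2,4} D(W)={1,3,6} D(Z)={1,2,3,4,5,6}: W {1,3,6}->{1,3}; Z {1,2,3,4,5,6}->{2,3,4,5}
Constraint 2 (V < Z) on D(V)={1,2,4} D(Z)={2,3,4,5}: no change
So after constraint 2: D(Z) = {2,3,4,5}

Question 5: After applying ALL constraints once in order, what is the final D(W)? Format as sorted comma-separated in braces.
Answer: {1,3}

Derivation:
Constraint 1 (V + W = Z) on D(V)={1,2,4} D(W)={1,3,6} D(Z)={1,2,3,4,5,6}: W {1,3,6}->{1,3}; Z {1,2,3,4,5,6}->{2,3,4,5}
Constraint 2 (V < Z) on D(V)={1,2,4} D(Z)={2,3,4,5}: no change
Constraint 3 (W != Z) on D(W)={1,3} D(Z)={2,3,4,5}: no change
Constraint 4 (V + W = Z) on D(V)={1,2,4} D(W)={1,3} D(Z)={2,3,4,5}: no change
So after all 4 constraints: D(W) = {1,3}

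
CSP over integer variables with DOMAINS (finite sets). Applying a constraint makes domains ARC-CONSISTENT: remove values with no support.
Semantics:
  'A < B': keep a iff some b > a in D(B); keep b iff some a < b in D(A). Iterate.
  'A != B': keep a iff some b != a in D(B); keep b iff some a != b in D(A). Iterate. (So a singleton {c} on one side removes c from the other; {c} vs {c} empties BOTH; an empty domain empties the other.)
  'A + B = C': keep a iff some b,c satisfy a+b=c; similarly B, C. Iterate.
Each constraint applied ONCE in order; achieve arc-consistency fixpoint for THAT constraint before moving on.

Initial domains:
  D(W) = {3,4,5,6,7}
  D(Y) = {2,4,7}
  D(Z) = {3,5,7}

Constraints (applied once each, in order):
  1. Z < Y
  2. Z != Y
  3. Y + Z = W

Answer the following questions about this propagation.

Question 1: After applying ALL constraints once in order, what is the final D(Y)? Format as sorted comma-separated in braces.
Constraint 1 (Z < Y) on D(Z)={3,5,7} D(Y)={2,4,7}: Z {3,5,7}->{3,5}; Y {2,4,7}->{4,7}
Constraint 2 (Z != Y) on D(Z)={3,5} D(Y)={4,7}: no change
Constraint 3 (Y + Z = W) on D(Y)={4,7} D(Z)={3,5} D(W)={3,4,5,6,7}: Y {4,7}->{4}; Z {3,5}->{3}; W {3,4,5,6,7}->{7}
So after all 3 constraints: D(Y) = {4}

Answer: {4}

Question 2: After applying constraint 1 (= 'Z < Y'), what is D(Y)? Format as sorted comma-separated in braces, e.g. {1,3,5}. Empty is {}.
Answer: {4,7}

Derivation:
Constraint 1 (Z < Y) on D(Z)={3,5,7} D(Y)={2,4,7}: Z {3,5,7}->{3,5}; Y {2,4,7}->{4,7}
So after constraint 1: D(Y) = {4,7}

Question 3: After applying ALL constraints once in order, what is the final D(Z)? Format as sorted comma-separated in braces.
Answer: {3}

Derivation:
Constraint 1 (Z < Y) on D(Z)={3,5,7} D(Y)={2,4,7}: Z {3,5,7}->{3,5}; Y {2,4,7}->{4,7}
Constraint 2 (Z != Y) on D(Z)={3,5} D(Y)={4,7}: no change
Constraint 3 (Y + Z = W) on D(Y)={4,7} D(Z)={3,5} D(W)={3,4,5,6,7}: Y {4,7}->{4}; Z {3,5}->{3}; W {3,4,5,6,7}->{7}
So after all 3 constraints: D(Z) = {3}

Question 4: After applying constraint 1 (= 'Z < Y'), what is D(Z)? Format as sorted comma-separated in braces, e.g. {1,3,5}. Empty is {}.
Constraint 1 (Z < Y) on D(Z)={3,5,7} D(Y)={2,4,7}: Z {3,5,7}->{3,5}; Y {2,4,7}->{4,7}
So after constraint 1: D(Z) = {3,5}

Answer: {3,5}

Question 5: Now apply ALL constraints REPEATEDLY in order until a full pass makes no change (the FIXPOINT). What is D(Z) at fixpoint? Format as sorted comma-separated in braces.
Answer: {3}

Derivation:
pass 0 (initial): D(Z)={3,5,7}
pass 1: W {3,4,5,6,7}->{7}; Y {2,4,7}->{4}; Z {3,5,7}->{3}
pass 2: no change
Fixpoint after 2 passes: D(Z) = {3}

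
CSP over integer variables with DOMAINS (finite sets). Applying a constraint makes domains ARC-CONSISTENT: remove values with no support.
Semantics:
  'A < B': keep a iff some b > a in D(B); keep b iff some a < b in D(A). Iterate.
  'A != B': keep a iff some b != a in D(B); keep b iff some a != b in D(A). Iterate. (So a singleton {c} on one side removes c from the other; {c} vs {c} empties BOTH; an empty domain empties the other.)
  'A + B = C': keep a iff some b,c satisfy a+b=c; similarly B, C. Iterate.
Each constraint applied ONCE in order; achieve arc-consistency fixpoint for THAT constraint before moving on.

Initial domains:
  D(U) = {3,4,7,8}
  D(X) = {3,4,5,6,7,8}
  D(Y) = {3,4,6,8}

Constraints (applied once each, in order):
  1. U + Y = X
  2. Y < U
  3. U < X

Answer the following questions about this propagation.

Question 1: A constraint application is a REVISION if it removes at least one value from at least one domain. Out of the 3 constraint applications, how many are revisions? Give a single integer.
Constraint 1 (U + Y = X) on D(U)={3,4,7,8} D(Y)={3,4,6,8} D(X)={3,4,5,6,7,8}: U {3,4,7,8}->{3,4}; Y {3,4,6,8}->{3,4}; X {3,4,5,6,7,8}->{6,7,8} => REVISION
Constraint 2 (Y < U) on D(Y)={3,4} D(U)={3,4}: Y {3,4}->{3}; U {3,4}->{4} => REVISION
Constraint 3 (U < X) on D(U)={4} D(X)={6,7,8}: no change => not a revision
Total revisions = 2

Answer: 2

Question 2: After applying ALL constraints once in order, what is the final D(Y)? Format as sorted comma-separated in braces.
Constraint 1 (U + Y = X) on D(U)={3,4,7,8} D(Y)={3,4,6,8} D(X)={3,4,5,6,7,8}: U {3,4,7,8}->{3,4}; Y {3,4,6,8}->{3,4}; X {3,4,5,6,7,8}->{6,7,8}
Constraint 2 (Y < U) on D(Y)={3,4} D(U)={3,4}: Y {3,4}->{3}; U {3,4}->{4}
Constraint 3 (U < X) on D(U)={4} D(X)={6,7,8}: no change
So after all 3 constraints: D(Y) = {3}

Answer: {3}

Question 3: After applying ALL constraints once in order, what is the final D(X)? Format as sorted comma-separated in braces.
Constraint 1 (U + Y = X) on D(U)={3,4,7,8} D(Y)={3,4,6,8} D(X)={3,4,5,6,7,8}: U {3,4,7,8}->{3,4}; Y {3,4,6,8}->{3,4}; X {3,4,5,6,7,8}->{6,7,8}
Constraint 2 (Y < U) on D(Y)={3,4} D(U)={3,4}: Y {3,4}->{3}; U {3,4}->{4}
Constraint 3 (U < X) on D(U)={4} D(X)={6,7,8}: no change
So after all 3 constraints: D(X) = {6,7,8}

Answer: {6,7,8}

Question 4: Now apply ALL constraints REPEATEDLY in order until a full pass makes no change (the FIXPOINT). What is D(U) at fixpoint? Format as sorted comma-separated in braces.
pass 0 (initial): D(U)={3,4,7,8}
pass 1: U {3,4,7,8}->{4}; X {3,4,5,6,7,8}->{6,7,8}; Y {3,4,6,8}->{3}
pass 2: X {6,7,8}->{7}
pass 3: no change
Fixpoint after 3 passes: D(U) = {4}

Answer: {4}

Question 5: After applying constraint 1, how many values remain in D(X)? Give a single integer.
Constraint 1 (U + Y = X) on D(U)={3,4,7,8} D(Y)={3,4,6,8} D(X)={3,4,5,6,7,8}: U {3,4,7,8}->{3,4}; Y {3,4,6,8}->{3,4}; X {3,4,5,6,7,8}->{6,7,8}
So after constraint 1: D(X)={6,7,8}, size = 3

Answer: 3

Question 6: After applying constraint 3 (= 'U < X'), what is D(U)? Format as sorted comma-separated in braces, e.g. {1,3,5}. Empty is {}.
Answer: {4}

Derivation:
Constraint 1 (U + Y = X) on D(U)={3,4,7,8} D(Y)={3,4,6,8} D(X)={3,4,5,6,7,8}: U {3,4,7,8}->{3,4}; Y {3,4,6,8}->{3,4}; X {3,4,5,6,7,8}->{6,7,8}
Constraint 2 (Y < U) on D(Y)={3,4} D(U)={3,4}: Y {3,4}->{3}; U {3,4}->{4}
Constraint 3 (U < X) on D(U)={4} D(X)={6,7,8}: no change
So after constraint 3: D(U) = {4}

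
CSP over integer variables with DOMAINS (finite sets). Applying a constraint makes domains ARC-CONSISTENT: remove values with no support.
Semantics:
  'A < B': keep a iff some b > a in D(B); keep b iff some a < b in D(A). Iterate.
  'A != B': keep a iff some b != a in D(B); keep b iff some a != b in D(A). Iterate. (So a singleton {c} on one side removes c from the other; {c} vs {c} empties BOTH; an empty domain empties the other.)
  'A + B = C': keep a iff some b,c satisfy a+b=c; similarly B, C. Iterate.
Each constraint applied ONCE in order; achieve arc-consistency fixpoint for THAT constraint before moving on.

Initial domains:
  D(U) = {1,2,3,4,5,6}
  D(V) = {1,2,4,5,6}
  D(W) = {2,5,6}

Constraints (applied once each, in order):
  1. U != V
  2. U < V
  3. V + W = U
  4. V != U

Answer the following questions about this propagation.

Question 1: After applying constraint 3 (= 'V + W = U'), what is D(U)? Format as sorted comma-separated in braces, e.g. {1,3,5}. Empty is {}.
Constraint 1 (U != V) on D(U)={1,2,3,4,5,6} D(V)={1,2,4,5,6}: no change
Constraint 2 (U < V) on D(U)={1,2,3,4,5,6} D(V)={1,2,4,5,6}: U {1,2,3,4,5,6}->{1,2,3,4,5}; V {1,2,4,5,6}->{2,4,5,6}
Constraint 3 (V + W = U) on D(V)={2,4,5,6} D(W)={2,5,6} D(U)={1,2,3,4,5}: V {2,4,5,6}->{2}; W {2,5,6}->{2}; U {1,2,3,4,5}->{4}
So after constraint 3: D(U) = {4}

Answer: {4}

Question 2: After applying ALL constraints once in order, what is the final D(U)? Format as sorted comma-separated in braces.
Constraint 1 (U != V) on D(U)={1,2,3,4,5,6} D(V)={1,2,4,5,6}: no change
Constraint 2 (U < V) on D(U)={1,2,3,4,5,6} D(V)={1,2,4,5,6}: U {1,2,3,4,5,6}->{1,2,3,4,5}; V {1,2,4,5,6}->{2,4,5,6}
Constraint 3 (V + W = U) on D(V)={2,4,5,6} D(W)={2,5,6} D(U)={1,2,3,4,5}: V {2,4,5,6}->{2}; W {2,5,6}->{2}; U {1,2,3,4,5}->{4}
Constraint 4 (V != U) on D(V)={2} D(U)={4}: no change
So after all 4 constraints: D(U) = {4}

Answer: {4}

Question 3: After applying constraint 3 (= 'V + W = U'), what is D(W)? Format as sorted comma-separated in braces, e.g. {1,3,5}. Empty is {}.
Answer: {2}

Derivation:
Constraint 1 (U != V) on D(U)={1,2,3,4,5,6} D(V)={1,2,4,5,6}: no change
Constraint 2 (U < V) on D(U)={1,2,3,4,5,6} D(V)={1,2,4,5,6}: U {1,2,3,4,5,6}->{1,2,3,4,5}; V {1,2,4,5,6}->{2,4,5,6}
Constraint 3 (V + W = U) on D(V)={2,4,5,6} D(W)={2,5,6} D(U)={1,2,3,4,5}: V {2,4,5,6}->{2}; W {2,5,6}->{2}; U {1,2,3,4,5}->{4}
So after constraint 3: D(W) = {2}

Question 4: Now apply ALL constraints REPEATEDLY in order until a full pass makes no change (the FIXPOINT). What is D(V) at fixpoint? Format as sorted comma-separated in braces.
pass 0 (initial): D(V)={1,2,4,5,6}
pass 1: U {1,2,3,4,5,6}->{4}; V {1,2,4,5,6}->{2}; W {2,5,6}->{2}
pass 2: U {4}->{}; V {2}->{}; W {2}->{}
pass 3: no change
Fixpoint after 3 passes: D(V) = {}

Answer: {}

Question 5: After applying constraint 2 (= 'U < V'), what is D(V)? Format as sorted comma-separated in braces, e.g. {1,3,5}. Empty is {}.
Answer: {2,4,5,6}

Derivation:
Constraint 1 (U != V) on D(U)={1,2,3,4,5,6} D(V)={1,2,4,5,6}: no change
Constraint 2 (U < V) on D(U)={1,2,3,4,5,6} D(V)={1,2,4,5,6}: U {1,2,3,4,5,6}->{1,2,3,4,5}; V {1,2,4,5,6}->{2,4,5,6}
So after constraint 2: D(V) = {2,4,5,6}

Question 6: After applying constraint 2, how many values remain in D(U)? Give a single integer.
Answer: 5

Derivation:
Constraint 1 (U != V) on D(U)={1,2,3,4,5,6} D(V)={1,2,4,5,6}: no change
Constraint 2 (U < V) on D(U)={1,2,3,4,5,6} D(V)={1,2,4,5,6}: U {1,2,3,4,5,6}->{1,2,3,4,5}; V {1,2,4,5,6}->{2,4,5,6}
So after constraint 2: D(U)={1,2,3,4,5}, size = 5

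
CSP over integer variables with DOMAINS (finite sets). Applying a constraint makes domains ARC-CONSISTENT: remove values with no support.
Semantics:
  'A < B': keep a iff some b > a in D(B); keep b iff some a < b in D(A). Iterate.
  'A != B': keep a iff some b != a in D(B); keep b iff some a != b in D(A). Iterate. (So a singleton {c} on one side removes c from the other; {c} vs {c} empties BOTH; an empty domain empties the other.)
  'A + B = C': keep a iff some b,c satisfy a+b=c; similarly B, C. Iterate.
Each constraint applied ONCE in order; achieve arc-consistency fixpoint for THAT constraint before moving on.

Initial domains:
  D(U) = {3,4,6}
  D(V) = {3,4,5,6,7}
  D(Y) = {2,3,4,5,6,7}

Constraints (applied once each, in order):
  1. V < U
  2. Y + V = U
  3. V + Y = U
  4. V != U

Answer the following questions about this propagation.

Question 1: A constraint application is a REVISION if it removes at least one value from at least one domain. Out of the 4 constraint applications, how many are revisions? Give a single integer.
Answer: 2

Derivation:
Constraint 1 (V < U) on D(V)={3,4,5,6,7} D(U)={3,4,6}: V {3,4,5,6,7}->{3,4,5}; U {3,4,6}->{4,6} => REVISION
Constraint 2 (Y + V = U) on D(Y)={2,3,4,5,6,7} D(V)={3,4,5} D(U)={4,6}: Y {2,3,4,5,6,7}->{2,3}; V {3,4,5}->{3,4}; U {4,6}->{6} => REVISION
Constraint 3 (V + Y = U) on D(V)={3,4} D(Y)={2,3} D(U)={6}: no change => not a revision
Constraint 4 (V != U) on D(V)={3,4} D(U)={6}: no change => not a revision
Total revisions = 2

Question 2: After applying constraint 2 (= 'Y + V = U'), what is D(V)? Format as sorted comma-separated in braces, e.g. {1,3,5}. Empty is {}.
Constraint 1 (V < U) on D(V)={3,4,5,6,7} D(U)={3,4,6}: V {3,4,5,6,7}->{3,4,5}; U {3,4,6}->{4,6}
Constraint 2 (Y + V = U) on D(Y)={2,3,4,5,6,7} D(V)={3,4,5} D(U)={4,6}: Y {2,3,4,5,6,7}->{2,3}; V {3,4,5}->{3,4}; U {4,6}->{6}
So after constraint 2: D(V) = {3,4}

Answer: {3,4}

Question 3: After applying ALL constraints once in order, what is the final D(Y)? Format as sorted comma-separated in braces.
Answer: {2,3}

Derivation:
Constraint 1 (V < U) on D(V)={3,4,5,6,7} D(U)={3,4,6}: V {3,4,5,6,7}->{3,4,5}; U {3,4,6}->{4,6}
Constraint 2 (Y + V = U) on D(Y)={2,3,4,5,6,7} D(V)={3,4,5} D(U)={4,6}: Y {2,3,4,5,6,7}->{2,3}; V {3,4,5}->{3,4}; U {4,6}->{6}
Constraint 3 (V + Y = U) on D(V)={3,4} D(Y)={2,3} D(U)={6}: no change
Constraint 4 (V != U) on D(V)={3,4} D(U)={6}: no change
So after all 4 constraints: D(Y) = {2,3}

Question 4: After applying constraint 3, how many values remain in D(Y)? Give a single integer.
Constraint 1 (V < U) on D(V)={3,4,5,6,7} D(U)={3,4,6}: V {3,4,5,6,7}->{3,4,5}; U {3,4,6}->{4,6}
Constraint 2 (Y + V = U) on D(Y)={2,3,4,5,6,7} D(V)={3,4,5} D(U)={4,6}: Y {2,3,4,5,6,7}->{2,3}; V {3,4,5}->{3,4}; U {4,6}->{6}
Constraint 3 (V + Y = U) on D(V)={3,4} D(Y)={2,3} D(U)={6}: no change
So after constraint 3: D(Y)={2,3}, size = 2

Answer: 2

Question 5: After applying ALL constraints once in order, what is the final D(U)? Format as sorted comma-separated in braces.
Constraint 1 (V < U) on D(V)={3,4,5,6,7} D(U)={3,4,6}: V {3,4,5,6,7}->{3,4,5}; U {3,4,6}->{4,6}
Constraint 2 (Y + V = U) on D(Y)={2,3,4,5,6,7} D(V)={3,4,5} D(U)={4,6}: Y {2,3,4,5,6,7}->{2,3}; V {3,4,5}->{3,4}; U {4,6}->{6}
Constraint 3 (V + Y = U) on D(V)={3,4} D(Y)={2,3} D(U)={6}: no change
Constraint 4 (V != U) on D(V)={3,4} D(U)={6}: no change
So after all 4 constraints: D(U) = {6}

Answer: {6}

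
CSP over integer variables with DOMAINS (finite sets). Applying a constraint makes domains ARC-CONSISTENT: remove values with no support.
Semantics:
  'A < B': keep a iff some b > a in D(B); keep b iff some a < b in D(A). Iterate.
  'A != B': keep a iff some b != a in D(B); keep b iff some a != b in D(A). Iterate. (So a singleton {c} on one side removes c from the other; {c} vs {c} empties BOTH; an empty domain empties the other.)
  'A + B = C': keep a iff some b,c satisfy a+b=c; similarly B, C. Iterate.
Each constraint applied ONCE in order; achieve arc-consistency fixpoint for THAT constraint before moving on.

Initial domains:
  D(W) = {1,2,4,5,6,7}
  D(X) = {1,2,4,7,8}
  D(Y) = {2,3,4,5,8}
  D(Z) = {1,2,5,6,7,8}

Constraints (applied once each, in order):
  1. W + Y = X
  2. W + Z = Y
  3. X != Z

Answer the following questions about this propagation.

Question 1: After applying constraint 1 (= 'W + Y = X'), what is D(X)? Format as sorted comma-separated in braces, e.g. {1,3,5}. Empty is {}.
Answer: {4,7,8}

Derivation:
Constraint 1 (W + Y = X) on D(W)={1,2,4,5,6,7} D(Y)={2,3,4,5,8} D(X)={1,2,4,7,8}: W {1,2,4,5,6,7}->{1,2,4,5,6}; Y {2,3,4,5,8}->{2,3,4,5}; X {1,2,4,7,8}->{4,7,8}
So after constraint 1: D(X) = {4,7,8}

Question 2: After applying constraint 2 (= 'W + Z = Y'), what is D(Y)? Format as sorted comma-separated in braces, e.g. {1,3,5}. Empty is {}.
Constraint 1 (W + Y = X) on D(W)={1,2,4,5,6,7} D(Y)={2,3,4,5,8} D(X)={1,2,4,7,8}: W {1,2,4,5,6,7}->{1,2,4,5,6}; Y {2,3,4,5,8}->{2,3,4,5}; X {1,2,4,7,8}->{4,7,8}
Constraint 2 (W + Z = Y) on D(W)={1,2,4,5,6} D(Z)={1,2,5,6,7,8} D(Y)={2,3,4,5}: W {1,2,4,5,6}->{1,2,4}; Z {1,2,5,6,7,8}->{1,2}
So after constraint 2: D(Y) = {2,3,4,5}

Answer: {2,3,4,5}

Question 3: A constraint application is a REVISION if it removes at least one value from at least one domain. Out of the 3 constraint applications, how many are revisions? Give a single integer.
Answer: 2

Derivation:
Constraint 1 (W + Y = X) on D(W)={1,2,4,5,6,7} D(Y)={2,3,4,5,8} D(X)={1,2,4,7,8}: W {1,2,4,5,6,7}->{1,2,4,5,6}; Y {2,3,4,5,8}->{2,3,4,5}; X {1,2,4,7,8}->{4,7,8} => REVISION
Constraint 2 (W + Z = Y) on D(W)={1,2,4,5,6} D(Z)={1,2,5,6,7,8} D(Y)={2,3,4,5}: W {1,2,4,5,6}->{1,2,4}; Z {1,2,5,6,7,8}->{1,2} => REVISION
Constraint 3 (X != Z) on D(X)={4,7,8} D(Z)={1,2}: no change => not a revision
Total revisions = 2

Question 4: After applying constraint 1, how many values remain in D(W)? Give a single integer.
Answer: 5

Derivation:
Constraint 1 (W + Y = X) on D(W)={1,2,4,5,6,7} D(Y)={2,3,4,5,8} D(X)={1,2,4,7,8}: W {1,2,4,5,6,7}->{1,2,4,5,6}; Y {2,3,4,5,8}->{2,3,4,5}; X {1,2,4,7,8}->{4,7,8}
So after constraint 1: D(W)={1,2,4,5,6}, size = 5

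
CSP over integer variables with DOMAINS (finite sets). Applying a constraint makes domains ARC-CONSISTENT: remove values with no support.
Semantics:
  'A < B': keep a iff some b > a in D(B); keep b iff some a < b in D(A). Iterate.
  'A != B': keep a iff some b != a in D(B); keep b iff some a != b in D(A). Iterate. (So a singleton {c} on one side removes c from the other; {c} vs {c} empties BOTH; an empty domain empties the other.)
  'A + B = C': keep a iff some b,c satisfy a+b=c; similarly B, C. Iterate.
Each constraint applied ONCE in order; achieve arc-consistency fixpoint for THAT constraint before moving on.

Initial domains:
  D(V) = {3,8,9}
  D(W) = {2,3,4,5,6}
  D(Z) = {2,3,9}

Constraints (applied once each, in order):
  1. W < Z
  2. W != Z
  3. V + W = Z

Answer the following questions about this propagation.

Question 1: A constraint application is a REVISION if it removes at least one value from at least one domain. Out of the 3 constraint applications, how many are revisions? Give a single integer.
Constraint 1 (W < Z) on D(W)={2,3,4,5,6} D(Z)={2,3,9}: Z {2,3,9}->{3,9} => REVISION
Constraint 2 (W != Z) on D(W)={2,3,4,5,6} D(Z)={3,9}: no change => not a revision
Constraint 3 (V + W = Z) on D(V)={3,8,9} D(W)={2,3,4,5,6} D(Z)={3,9}: V {3,8,9}->{3}; W {2,3,4,5,6}->{6}; Z {3,9}->{9} => REVISION
Total revisions = 2

Answer: 2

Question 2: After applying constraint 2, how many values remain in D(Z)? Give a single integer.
Constraint 1 (W < Z) on D(W)={2,3,4,5,6} D(Z)={2,3,9}: Z {2,3,9}->{3,9}
Constraint 2 (W != Z) on D(W)={2,3,4,5,6} D(Z)={3,9}: no change
So after constraint 2: D(Z)={3,9}, size = 2

Answer: 2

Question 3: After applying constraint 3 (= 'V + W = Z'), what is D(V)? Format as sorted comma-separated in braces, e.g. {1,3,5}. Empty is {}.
Constraint 1 (W < Z) on D(W)={2,3,4,5,6} D(Z)={2,3,9}: Z {2,3,9}->{3,9}
Constraint 2 (W != Z) on D(W)={2,3,4,5,6} D(Z)={3,9}: no change
Constraint 3 (V + W = Z) on D(V)={3,8,9} D(W)={2,3,4,5,6} D(Z)={3,9}: V {3,8,9}->{3}; W {2,3,4,5,6}->{6}; Z {3,9}->{9}
So after constraint 3: D(V) = {3}

Answer: {3}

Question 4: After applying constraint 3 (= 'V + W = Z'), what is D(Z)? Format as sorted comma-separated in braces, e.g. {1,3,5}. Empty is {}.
Constraint 1 (W < Z) on D(W)={2,3,4,5,6} D(Z)={2,3,9}: Z {2,3,9}->{3,9}
Constraint 2 (W != Z) on D(W)={2,3,4,5,6} D(Z)={3,9}: no change
Constraint 3 (V + W = Z) on D(V)={3,8,9} D(W)={2,3,4,5,6} D(Z)={3,9}: V {3,8,9}->{3}; W {2,3,4,5,6}->{6}; Z {3,9}->{9}
So after constraint 3: D(Z) = {9}

Answer: {9}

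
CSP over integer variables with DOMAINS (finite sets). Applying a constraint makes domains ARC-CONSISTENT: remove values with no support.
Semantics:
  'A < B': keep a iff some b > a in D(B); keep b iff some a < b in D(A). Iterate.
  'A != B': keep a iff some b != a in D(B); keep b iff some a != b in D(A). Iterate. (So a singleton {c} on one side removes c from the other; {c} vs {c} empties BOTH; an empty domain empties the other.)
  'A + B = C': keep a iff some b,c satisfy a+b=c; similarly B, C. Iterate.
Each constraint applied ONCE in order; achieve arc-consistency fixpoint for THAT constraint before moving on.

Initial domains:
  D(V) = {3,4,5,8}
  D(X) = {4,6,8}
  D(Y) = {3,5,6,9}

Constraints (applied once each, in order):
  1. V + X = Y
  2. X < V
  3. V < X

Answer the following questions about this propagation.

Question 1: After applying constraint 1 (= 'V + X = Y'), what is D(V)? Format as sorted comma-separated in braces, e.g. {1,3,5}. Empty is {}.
Constraint 1 (V + X = Y) on D(V)={3,4,5,8} D(X)={4,6,8} D(Y)={3,5,6,9}: V {3,4,5,8}->{3,5}; X {4,6,8}->{4,6}; Y {3,5,6,9}->{9}
So after constraint 1: D(V) = {3,5}

Answer: {3,5}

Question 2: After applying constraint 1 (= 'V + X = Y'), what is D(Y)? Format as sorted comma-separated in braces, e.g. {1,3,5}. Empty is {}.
Answer: {9}

Derivation:
Constraint 1 (V + X = Y) on D(V)={3,4,5,8} D(X)={4,6,8} D(Y)={3,5,6,9}: V {3,4,5,8}->{3,5}; X {4,6,8}->{4,6}; Y {3,5,6,9}->{9}
So after constraint 1: D(Y) = {9}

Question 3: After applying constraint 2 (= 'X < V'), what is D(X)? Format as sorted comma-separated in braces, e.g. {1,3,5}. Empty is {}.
Answer: {4}

Derivation:
Constraint 1 (V + X = Y) on D(V)={3,4,5,8} D(X)={4,6,8} D(Y)={3,5,6,9}: V {3,4,5,8}->{3,5}; X {4,6,8}->{4,6}; Y {3,5,6,9}->{9}
Constraint 2 (X < V) on D(X)={4,6} D(V)={3,5}: X {4,6}->{4}; V {3,5}->{5}
So after constraint 2: D(X) = {4}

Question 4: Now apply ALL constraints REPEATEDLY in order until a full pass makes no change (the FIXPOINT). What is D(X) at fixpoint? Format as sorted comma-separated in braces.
pass 0 (initial): D(X)={4,6,8}
pass 1: V {3,4,5,8}->{}; X {4,6,8}->{}; Y {3,5,6,9}->{9}
pass 2: Y {9}->{}
pass 3: no change
Fixpoint after 3 passes: D(X) = {}

Answer: {}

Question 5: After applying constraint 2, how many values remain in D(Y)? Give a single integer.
Answer: 1

Derivation:
Constraint 1 (V + X = Y) on D(V)={3,4,5,8} D(X)={4,6,8} D(Y)={3,5,6,9}: V {3,4,5,8}->{3,5}; X {4,6,8}->{4,6}; Y {3,5,6,9}->{9}
Constraint 2 (X < V) on D(X)={4,6} D(V)={3,5}: X {4,6}->{4}; V {3,5}->{5}
So after constraint 2: D(Y)={9}, size = 1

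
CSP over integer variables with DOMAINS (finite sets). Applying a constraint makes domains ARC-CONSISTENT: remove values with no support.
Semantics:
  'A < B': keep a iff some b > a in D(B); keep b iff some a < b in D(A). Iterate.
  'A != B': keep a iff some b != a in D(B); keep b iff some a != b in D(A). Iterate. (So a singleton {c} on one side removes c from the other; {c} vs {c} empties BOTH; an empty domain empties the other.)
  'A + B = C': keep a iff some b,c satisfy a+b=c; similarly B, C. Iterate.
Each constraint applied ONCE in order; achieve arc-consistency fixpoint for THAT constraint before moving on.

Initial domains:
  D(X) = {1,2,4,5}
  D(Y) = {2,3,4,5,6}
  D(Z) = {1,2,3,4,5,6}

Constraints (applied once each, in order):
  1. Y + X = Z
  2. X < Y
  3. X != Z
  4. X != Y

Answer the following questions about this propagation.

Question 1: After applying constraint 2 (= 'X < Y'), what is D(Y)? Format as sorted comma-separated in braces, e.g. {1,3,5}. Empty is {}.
Constraint 1 (Y + X = Z) on D(Y)={2,3,4,5,6} D(X)={1,2,4,5} D(Z)={1,2,3,4,5,6}: Y {2,3,4,5,6}->{2,3,4,5}; X {1,2,4,5}->{1,2,4}; Z {1,2,3,4,5,6}->{3,4,5,6}
Constraint 2 (X < Y) on D(X)={1,2,4} D(Y)={2,3,4,5}: no change
So after constraint 2: D(Y) = {2,3,4,5}

Answer: {2,3,4,5}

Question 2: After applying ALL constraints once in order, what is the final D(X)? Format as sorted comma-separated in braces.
Answer: {1,2,4}

Derivation:
Constraint 1 (Y + X = Z) on D(Y)={2,3,4,5,6} D(X)={1,2,4,5} D(Z)={1,2,3,4,5,6}: Y {2,3,4,5,6}->{2,3,4,5}; X {1,2,4,5}->{1,2,4}; Z {1,2,3,4,5,6}->{3,4,5,6}
Constraint 2 (X < Y) on D(X)={1,2,4} D(Y)={2,3,4,5}: no change
Constraint 3 (X != Z) on D(X)={1,2,4} D(Z)={3,4,5,6}: no change
Constraint 4 (X != Y) on D(X)={1,2,4} D(Y)={2,3,4,5}: no change
So after all 4 constraints: D(X) = {1,2,4}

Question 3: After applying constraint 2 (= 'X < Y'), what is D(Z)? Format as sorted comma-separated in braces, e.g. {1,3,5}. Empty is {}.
Constraint 1 (Y + X = Z) on D(Y)={2,3,4,5,6} D(X)={1,2,4,5} D(Z)={1,2,3,4,5,6}: Y {2,3,4,5,6}->{2,3,4,5}; X {1,2,4,5}->{1,2,4}; Z {1,2,3,4,5,6}->{3,4,5,6}
Constraint 2 (X < Y) on D(X)={1,2,4} D(Y)={2,3,4,5}: no change
So after constraint 2: D(Z) = {3,4,5,6}

Answer: {3,4,5,6}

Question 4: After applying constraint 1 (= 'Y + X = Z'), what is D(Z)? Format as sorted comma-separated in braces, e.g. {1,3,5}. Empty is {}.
Answer: {3,4,5,6}

Derivation:
Constraint 1 (Y + X = Z) on D(Y)={2,3,4,5,6} D(X)={1,2,4,5} D(Z)={1,2,3,4,5,6}: Y {2,3,4,5,6}->{2,3,4,5}; X {1,2,4,5}->{1,2,4}; Z {1,2,3,4,5,6}->{3,4,5,6}
So after constraint 1: D(Z) = {3,4,5,6}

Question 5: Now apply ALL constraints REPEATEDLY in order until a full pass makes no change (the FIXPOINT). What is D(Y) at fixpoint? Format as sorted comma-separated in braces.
pass 0 (initial): D(Y)={2,3,4,5,6}
pass 1: X {1,2,4,5}->{1,2,4}; Y {2,3,4,5,6}->{2,3,4,5}; Z {1,2,3,4,5,6}->{3,4,5,6}
pass 2: no change
Fixpoint after 2 passes: D(Y) = {2,3,4,5}

Answer: {2,3,4,5}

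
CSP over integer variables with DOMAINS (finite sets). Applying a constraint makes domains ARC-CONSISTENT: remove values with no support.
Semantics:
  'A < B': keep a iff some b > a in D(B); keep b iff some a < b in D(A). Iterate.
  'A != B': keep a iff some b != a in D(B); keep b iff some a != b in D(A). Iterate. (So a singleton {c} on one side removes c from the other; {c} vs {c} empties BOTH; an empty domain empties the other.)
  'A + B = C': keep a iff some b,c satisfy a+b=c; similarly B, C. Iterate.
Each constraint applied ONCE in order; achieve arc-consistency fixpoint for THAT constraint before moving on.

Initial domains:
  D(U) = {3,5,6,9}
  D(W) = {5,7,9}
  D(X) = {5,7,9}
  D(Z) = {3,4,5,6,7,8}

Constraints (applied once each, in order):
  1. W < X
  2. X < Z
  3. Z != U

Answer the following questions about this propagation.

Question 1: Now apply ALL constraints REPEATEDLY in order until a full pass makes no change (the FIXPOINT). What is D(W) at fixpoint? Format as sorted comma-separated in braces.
Answer: {5}

Derivation:
pass 0 (initial): D(W)={5,7,9}
pass 1: W {5,7,9}->{5,7}; X {5,7,9}->{7}; Z {3,4,5,6,7,8}->{8}
pass 2: W {5,7}->{5}
pass 3: no change
Fixpoint after 3 passes: D(W) = {5}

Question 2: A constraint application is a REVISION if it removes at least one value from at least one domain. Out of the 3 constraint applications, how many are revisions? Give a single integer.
Answer: 2

Derivation:
Constraint 1 (W < X) on D(W)={5,7,9} D(X)={5,7,9}: W {5,7,9}->{5,7}; X {5,7,9}->{7,9} => REVISION
Constraint 2 (X < Z) on D(X)={7,9} D(Z)={3,4,5,6,7,8}: X {7,9}->{7}; Z {3,4,5,6,7,8}->{8} => REVISION
Constraint 3 (Z != U) on D(Z)={8} D(U)={3,5,6,9}: no change => not a revision
Total revisions = 2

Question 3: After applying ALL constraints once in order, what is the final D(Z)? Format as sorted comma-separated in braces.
Answer: {8}

Derivation:
Constraint 1 (W < X) on D(W)={5,7,9} D(X)={5,7,9}: W {5,7,9}->{5,7}; X {5,7,9}->{7,9}
Constraint 2 (X < Z) on D(X)={7,9} D(Z)={3,4,5,6,7,8}: X {7,9}->{7}; Z {3,4,5,6,7,8}->{8}
Constraint 3 (Z != U) on D(Z)={8} D(U)={3,5,6,9}: no change
So after all 3 constraints: D(Z) = {8}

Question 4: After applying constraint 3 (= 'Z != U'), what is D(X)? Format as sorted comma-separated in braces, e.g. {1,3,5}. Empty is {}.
Answer: {7}

Derivation:
Constraint 1 (W < X) on D(W)={5,7,9} D(X)={5,7,9}: W {5,7,9}->{5,7}; X {5,7,9}->{7,9}
Constraint 2 (X < Z) on D(X)={7,9} D(Z)={3,4,5,6,7,8}: X {7,9}->{7}; Z {3,4,5,6,7,8}->{8}
Constraint 3 (Z != U) on D(Z)={8} D(U)={3,5,6,9}: no change
So after constraint 3: D(X) = {7}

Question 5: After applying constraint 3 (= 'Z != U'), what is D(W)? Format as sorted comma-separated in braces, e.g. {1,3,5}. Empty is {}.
Constraint 1 (W < X) on D(W)={5,7,9} D(X)={5,7,9}: W {5,7,9}->{5,7}; X {5,7,9}->{7,9}
Constraint 2 (X < Z) on D(X)={7,9} D(Z)={3,4,5,6,7,8}: X {7,9}->{7}; Z {3,4,5,6,7,8}->{8}
Constraint 3 (Z != U) on D(Z)={8} D(U)={3,5,6,9}: no change
So after constraint 3: D(W) = {5,7}

Answer: {5,7}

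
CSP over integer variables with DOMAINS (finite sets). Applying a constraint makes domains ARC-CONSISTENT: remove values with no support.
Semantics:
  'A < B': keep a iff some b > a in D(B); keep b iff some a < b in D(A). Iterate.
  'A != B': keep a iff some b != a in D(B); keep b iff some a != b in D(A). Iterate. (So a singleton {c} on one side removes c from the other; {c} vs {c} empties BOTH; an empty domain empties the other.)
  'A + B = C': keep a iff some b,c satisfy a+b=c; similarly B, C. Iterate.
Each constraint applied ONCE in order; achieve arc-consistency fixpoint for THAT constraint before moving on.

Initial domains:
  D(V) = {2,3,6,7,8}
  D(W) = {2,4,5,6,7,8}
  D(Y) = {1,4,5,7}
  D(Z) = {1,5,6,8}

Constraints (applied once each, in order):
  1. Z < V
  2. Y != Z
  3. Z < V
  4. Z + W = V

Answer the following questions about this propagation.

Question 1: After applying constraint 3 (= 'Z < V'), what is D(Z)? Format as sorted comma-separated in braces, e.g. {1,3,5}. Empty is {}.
Answer: {1,5,6}

Derivation:
Constraint 1 (Z < V) on D(Z)={1,5,6,8} D(V)={2,3,6,7,8}: Z {1,5,6,8}->{1,5,6}
Constraint 2 (Y != Z) on D(Y)={1,4,5,7} D(Z)={1,5,6}: no change
Constraint 3 (Z < V) on D(Z)={1,5,6} D(V)={2,3,6,7,8}: no change
So after constraint 3: D(Z) = {1,5,6}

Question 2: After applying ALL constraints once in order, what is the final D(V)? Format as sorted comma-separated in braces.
Constraint 1 (Z < V) on D(Z)={1,5,6,8} D(V)={2,3,6,7,8}: Z {1,5,6,8}->{1,5,6}
Constraint 2 (Y != Z) on D(Y)={1,4,5,7} D(Z)={1,5,6}: no change
Constraint 3 (Z < V) on D(Z)={1,5,6} D(V)={2,3,6,7,8}: no change
Constraint 4 (Z + W = V) on D(Z)={1,5,6} D(W)={2,4,5,6,7,8} D(V)={2,3,6,7,8}: W {2,4,5,6,7,8}->{2,5,6,7}; V {2,3,6,7,8}->{3,6,7,8}
So after all 4 constraints: D(V) = {3,6,7,8}

Answer: {3,6,7,8}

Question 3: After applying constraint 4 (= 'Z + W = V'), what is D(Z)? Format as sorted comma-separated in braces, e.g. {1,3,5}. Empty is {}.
Constraint 1 (Z < V) on D(Z)={1,5,6,8} D(V)={2,3,6,7,8}: Z {1,5,6,8}->{1,5,6}
Constraint 2 (Y != Z) on D(Y)={1,4,5,7} D(Z)={1,5,6}: no change
Constraint 3 (Z < V) on D(Z)={1,5,6} D(V)={2,3,6,7,8}: no change
Constraint 4 (Z + W = V) on D(Z)={1,5,6} D(W)={2,4,5,6,7,8} D(V)={2,3,6,7,8}: W {2,4,5,6,7,8}->{2,5,6,7}; V {2,3,6,7,8}->{3,6,7,8}
So after constraint 4: D(Z) = {1,5,6}

Answer: {1,5,6}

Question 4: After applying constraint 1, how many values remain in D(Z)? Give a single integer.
Answer: 3

Derivation:
Constraint 1 (Z < V) on D(Z)={1,5,6,8} D(V)={2,3,6,7,8}: Z {1,5,6,8}->{1,5,6}
So after constraint 1: D(Z)={1,5,6}, size = 3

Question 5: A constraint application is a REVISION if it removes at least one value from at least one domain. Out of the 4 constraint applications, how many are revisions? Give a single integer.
Answer: 2

Derivation:
Constraint 1 (Z < V) on D(Z)={1,5,6,8} D(V)={2,3,6,7,8}: Z {1,5,6,8}->{1,5,6} => REVISION
Constraint 2 (Y != Z) on D(Y)={1,4,5,7} D(Z)={1,5,6}: no change => not a revision
Constraint 3 (Z < V) on D(Z)={1,5,6} D(V)={2,3,6,7,8}: no change => not a revision
Constraint 4 (Z + W = V) on D(Z)={1,5,6} D(W)={2,4,5,6,7,8} D(V)={2,3,6,7,8}: W {2,4,5,6,7,8}->{2,5,6,7}; V {2,3,6,7,8}->{3,6,7,8} => REVISION
Total revisions = 2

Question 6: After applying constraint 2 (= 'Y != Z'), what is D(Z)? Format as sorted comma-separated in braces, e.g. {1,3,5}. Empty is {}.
Constraint 1 (Z < V) on D(Z)={1,5,6,8} D(V)={2,3,6,7,8}: Z {1,5,6,8}->{1,5,6}
Constraint 2 (Y != Z) on D(Y)={1,4,5,7} D(Z)={1,5,6}: no change
So after constraint 2: D(Z) = {1,5,6}

Answer: {1,5,6}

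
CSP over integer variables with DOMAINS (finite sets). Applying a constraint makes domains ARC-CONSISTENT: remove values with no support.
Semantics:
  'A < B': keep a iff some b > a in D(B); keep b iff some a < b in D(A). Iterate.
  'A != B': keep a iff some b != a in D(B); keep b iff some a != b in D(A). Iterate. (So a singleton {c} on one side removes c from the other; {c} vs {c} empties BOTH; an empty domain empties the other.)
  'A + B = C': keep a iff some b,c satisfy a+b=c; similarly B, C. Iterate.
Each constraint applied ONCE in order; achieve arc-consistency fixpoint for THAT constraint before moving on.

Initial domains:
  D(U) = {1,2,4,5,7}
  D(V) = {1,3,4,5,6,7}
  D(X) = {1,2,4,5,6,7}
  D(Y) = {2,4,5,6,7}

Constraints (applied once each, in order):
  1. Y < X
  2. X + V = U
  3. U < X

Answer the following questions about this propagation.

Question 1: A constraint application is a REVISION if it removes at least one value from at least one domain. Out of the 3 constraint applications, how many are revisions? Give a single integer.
Answer: 3

Derivation:
Constraint 1 (Y < X) on D(Y)={2,4,5,6,7} D(X)={1,2,4,5,6,7}: Y {2,4,5,6,7}->{2,4,5,6}; X {1,2,4,5,6,7}->{4,5,6,7} => REVISION
Constraint 2 (X + V = U) on D(X)={4,5,6,7} D(V)={1,3,4,5,6,7} D(U)={1,2,4,5,7}: X {4,5,6,7}->{4,6}; V {1,3,4,5,6,7}->{1,3}; U {1,2,4,5,7}->{5,7} => REVISION
Constraint 3 (U < X) on D(U)={5,7} D(X)={4,6}: U {5,7}->{5}; X {4,6}->{6} => REVISION
Total revisions = 3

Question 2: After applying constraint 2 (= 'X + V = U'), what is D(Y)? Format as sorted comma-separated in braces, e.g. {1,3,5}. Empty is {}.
Answer: {2,4,5,6}

Derivation:
Constraint 1 (Y < X) on D(Y)={2,4,5,6,7} D(X)={1,2,4,5,6,7}: Y {2,4,5,6,7}->{2,4,5,6}; X {1,2,4,5,6,7}->{4,5,6,7}
Constraint 2 (X + V = U) on D(X)={4,5,6,7} D(V)={1,3,4,5,6,7} D(U)={1,2,4,5,7}: X {4,5,6,7}->{4,6}; V {1,3,4,5,6,7}->{1,3}; U {1,2,4,5,7}->{5,7}
So after constraint 2: D(Y) = {2,4,5,6}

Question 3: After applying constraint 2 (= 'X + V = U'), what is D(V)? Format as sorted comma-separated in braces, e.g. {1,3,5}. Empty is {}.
Constraint 1 (Y < X) on D(Y)={2,4,5,6,7} D(X)={1,2,4,5,6,7}: Y {2,4,5,6,7}->{2,4,5,6}; X {1,2,4,5,6,7}->{4,5,6,7}
Constraint 2 (X + V = U) on D(X)={4,5,6,7} D(V)={1,3,4,5,6,7} D(U)={1,2,4,5,7}: X {4,5,6,7}->{4,6}; V {1,3,4,5,6,7}->{1,3}; U {1,2,4,5,7}->{5,7}
So after constraint 2: D(V) = {1,3}

Answer: {1,3}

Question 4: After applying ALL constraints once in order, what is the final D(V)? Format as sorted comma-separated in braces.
Answer: {1,3}

Derivation:
Constraint 1 (Y < X) on D(Y)={2,4,5,6,7} D(X)={1,2,4,5,6,7}: Y {2,4,5,6,7}->{2,4,5,6}; X {1,2,4,5,6,7}->{4,5,6,7}
Constraint 2 (X + V = U) on D(X)={4,5,6,7} D(V)={1,3,4,5,6,7} D(U)={1,2,4,5,7}: X {4,5,6,7}->{4,6}; V {1,3,4,5,6,7}->{1,3}; U {1,2,4,5,7}->{5,7}
Constraint 3 (U < X) on D(U)={5,7} D(X)={4,6}: U {5,7}->{5}; X {4,6}->{6}
So after all 3 constraints: D(V) = {1,3}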